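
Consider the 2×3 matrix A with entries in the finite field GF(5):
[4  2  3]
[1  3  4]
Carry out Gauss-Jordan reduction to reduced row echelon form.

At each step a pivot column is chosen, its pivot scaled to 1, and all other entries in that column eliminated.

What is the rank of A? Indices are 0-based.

rank = 2

[1] R0 /= 4  ⇒  (1, 3, 2)
     R1 -= 1·R0  ⇒  (0, 0, 2)
column 1 empty below row 1
[2] R1 /= 2  ⇒  (0, 0, 1)
     R0 -= 2·R1  ⇒  (1, 3, 0)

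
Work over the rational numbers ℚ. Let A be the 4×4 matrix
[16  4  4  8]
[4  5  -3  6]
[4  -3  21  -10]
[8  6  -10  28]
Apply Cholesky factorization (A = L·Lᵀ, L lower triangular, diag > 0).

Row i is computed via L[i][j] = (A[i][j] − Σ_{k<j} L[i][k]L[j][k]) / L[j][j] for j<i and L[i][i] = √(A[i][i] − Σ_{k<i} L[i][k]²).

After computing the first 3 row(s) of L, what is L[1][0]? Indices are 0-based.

L[1][0] = 1

Step 1: L[0][0] = √(16) = 4.
  L[1][0] = (4) / L[0][0] = 1.
Step 2: L[1][1] = √(4) = 2.
  L[2][0] = (4) / L[0][0] = 1.
  L[2][1] = (-4) / L[1][1] = -2.
Step 3: L[2][2] = √(16) = 4.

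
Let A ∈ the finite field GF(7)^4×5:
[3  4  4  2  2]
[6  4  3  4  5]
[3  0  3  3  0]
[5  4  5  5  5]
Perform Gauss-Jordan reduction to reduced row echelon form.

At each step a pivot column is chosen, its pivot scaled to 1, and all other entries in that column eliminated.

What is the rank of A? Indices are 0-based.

[1] R0 /= 3  ⇒  (1, 6, 6, 3, 3)
     R1 -= 6·R0  ⇒  (0, 3, 2, 0, 1)
     R2 -= 3·R0  ⇒  (0, 3, 6, 1, 5)
     R3 -= 5·R0  ⇒  (0, 2, 3, 4, 4)
[2] R1 /= 3  ⇒  (0, 1, 3, 0, 5)
     R0 -= 6·R1  ⇒  (1, 0, 2, 3, 1)
     R2 -= 3·R1  ⇒  (0, 0, 4, 1, 4)
     R3 -= 2·R1  ⇒  (0, 0, 4, 4, 1)
[3] R2 /= 4  ⇒  (0, 0, 1, 2, 1)
     R0 -= 2·R2  ⇒  (1, 0, 0, 6, 6)
     R1 -= 3·R2  ⇒  (0, 1, 0, 1, 2)
     R3 -= 4·R2  ⇒  (0, 0, 0, 3, 4)
[4] R3 /= 3  ⇒  (0, 0, 0, 1, 6)
     R0 -= 6·R3  ⇒  (1, 0, 0, 0, 5)
     R1 -= 1·R3  ⇒  (0, 1, 0, 0, 3)
     R2 -= 2·R3  ⇒  (0, 0, 1, 0, 3)

rank = 4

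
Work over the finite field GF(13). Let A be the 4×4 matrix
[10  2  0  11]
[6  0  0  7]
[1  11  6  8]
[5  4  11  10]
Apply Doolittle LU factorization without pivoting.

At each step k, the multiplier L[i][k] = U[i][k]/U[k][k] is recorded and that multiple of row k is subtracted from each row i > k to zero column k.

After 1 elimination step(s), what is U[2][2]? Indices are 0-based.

Step 1: pivot at (0,0) is 10.
  row1 ← row1 − (11)·row0  ⇒  L[1][0]=11, U row1=(0, 4, 0, 3)
  row2 ← row2 − (4)·row0  ⇒  L[2][0]=4, U row2=(0, 3, 6, 3)
  row3 ← row3 − (7)·row0  ⇒  L[3][0]=7, U row3=(0, 3, 11, 11)

U[2][2] = 6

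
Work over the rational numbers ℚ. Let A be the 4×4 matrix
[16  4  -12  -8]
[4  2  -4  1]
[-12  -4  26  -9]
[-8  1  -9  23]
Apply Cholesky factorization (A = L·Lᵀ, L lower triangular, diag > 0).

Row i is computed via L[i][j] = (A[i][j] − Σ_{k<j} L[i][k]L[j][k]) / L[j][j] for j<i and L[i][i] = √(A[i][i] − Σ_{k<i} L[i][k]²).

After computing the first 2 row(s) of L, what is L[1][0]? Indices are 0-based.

Step 1: L[0][0] = √(16) = 4.
  L[1][0] = (4) / L[0][0] = 1.
Step 2: L[1][1] = √(1) = 1.

L[1][0] = 1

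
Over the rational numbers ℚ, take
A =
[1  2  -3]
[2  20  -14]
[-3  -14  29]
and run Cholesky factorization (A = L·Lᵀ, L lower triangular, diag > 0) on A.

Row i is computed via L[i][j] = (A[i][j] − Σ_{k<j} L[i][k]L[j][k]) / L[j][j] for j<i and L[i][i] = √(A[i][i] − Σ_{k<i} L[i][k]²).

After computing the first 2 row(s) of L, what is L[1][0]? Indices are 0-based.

Step 1: L[0][0] = √(1) = 1.
  L[1][0] = (2) / L[0][0] = 2.
Step 2: L[1][1] = √(16) = 4.

L[1][0] = 2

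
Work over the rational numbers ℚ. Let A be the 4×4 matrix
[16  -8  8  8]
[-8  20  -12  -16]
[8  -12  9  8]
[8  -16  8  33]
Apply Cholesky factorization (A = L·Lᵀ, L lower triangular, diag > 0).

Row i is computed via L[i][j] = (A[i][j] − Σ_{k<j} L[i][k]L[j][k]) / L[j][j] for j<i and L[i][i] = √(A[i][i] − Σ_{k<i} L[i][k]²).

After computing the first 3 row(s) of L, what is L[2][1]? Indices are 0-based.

L[2][1] = -2

Step 1: L[0][0] = √(16) = 4.
  L[1][0] = (-8) / L[0][0] = -2.
Step 2: L[1][1] = √(16) = 4.
  L[2][0] = (8) / L[0][0] = 2.
  L[2][1] = (-8) / L[1][1] = -2.
Step 3: L[2][2] = √(1) = 1.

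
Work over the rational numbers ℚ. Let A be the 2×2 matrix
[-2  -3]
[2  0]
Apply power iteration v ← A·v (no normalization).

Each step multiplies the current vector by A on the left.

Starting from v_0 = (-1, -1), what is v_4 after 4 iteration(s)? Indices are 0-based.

v_0 = (-1, -1).
v_1 = A·v_0 = (5, -2).
v_2 = A·v_1 = (-4, 10).
v_3 = A·v_2 = (-22, -8).
v_4 = A·v_3 = (68, -44).

v_4 = (68, -44)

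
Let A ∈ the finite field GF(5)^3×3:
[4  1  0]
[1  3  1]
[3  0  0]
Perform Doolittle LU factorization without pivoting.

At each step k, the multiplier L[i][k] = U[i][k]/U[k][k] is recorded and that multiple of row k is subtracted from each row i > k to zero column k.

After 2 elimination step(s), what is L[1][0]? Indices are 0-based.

[col 0] pivot 4
  R1 -= 4*R0 → (0, 4, 1)  (L[1][0] := 4)
  R2 -= 2*R0 → (0, 3, 0)  (L[2][0] := 2)
[col 1] pivot 4
  R2 -= 2*R1 → (0, 0, 3)  (L[2][1] := 2)

L[1][0] = 4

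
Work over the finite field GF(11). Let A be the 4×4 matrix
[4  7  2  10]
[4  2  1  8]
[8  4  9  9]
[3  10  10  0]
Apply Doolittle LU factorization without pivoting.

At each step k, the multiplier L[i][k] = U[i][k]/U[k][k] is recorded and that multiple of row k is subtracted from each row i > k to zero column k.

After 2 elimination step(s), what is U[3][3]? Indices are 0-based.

U[3][3] = 6

[col 0] pivot 4
  R1 -= 1*R0 → (0, 6, 10, 9)  (L[1][0] := 1)
  R2 -= 2*R0 → (0, 1, 5, 0)  (L[2][0] := 2)
  R3 -= 9*R0 → (0, 2, 3, 9)  (L[3][0] := 9)
[col 1] pivot 6
  R2 -= 2*R1 → (0, 0, 7, 4)  (L[2][1] := 2)
  R3 -= 4*R1 → (0, 0, 7, 6)  (L[3][1] := 4)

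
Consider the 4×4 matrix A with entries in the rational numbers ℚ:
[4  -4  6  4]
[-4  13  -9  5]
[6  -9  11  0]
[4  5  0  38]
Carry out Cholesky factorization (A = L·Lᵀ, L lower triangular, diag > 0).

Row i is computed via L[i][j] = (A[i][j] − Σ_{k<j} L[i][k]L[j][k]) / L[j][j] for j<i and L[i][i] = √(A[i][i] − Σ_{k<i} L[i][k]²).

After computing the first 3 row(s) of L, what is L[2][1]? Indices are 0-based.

L[2][1] = -1

Step 1: L[0][0] = √(4) = 2.
  L[1][0] = (-4) / L[0][0] = -2.
Step 2: L[1][1] = √(9) = 3.
  L[2][0] = (6) / L[0][0] = 3.
  L[2][1] = (-3) / L[1][1] = -1.
Step 3: L[2][2] = √(1) = 1.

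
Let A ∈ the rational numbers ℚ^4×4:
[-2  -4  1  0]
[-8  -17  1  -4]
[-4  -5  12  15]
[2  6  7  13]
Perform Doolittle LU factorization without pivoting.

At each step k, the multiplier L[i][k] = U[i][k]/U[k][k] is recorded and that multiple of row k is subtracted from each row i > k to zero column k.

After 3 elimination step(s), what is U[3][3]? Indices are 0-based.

U[3][3] = -1

Step 1: pivot at (0,0) is -2.
  row1 ← row1 − (4)·row0  ⇒  L[1][0]=4, U row1=(0, -1, -3, -4)
  row2 ← row2 − (2)·row0  ⇒  L[2][0]=2, U row2=(0, 3, 10, 15)
  row3 ← row3 − (-1)·row0  ⇒  L[3][0]=-1, U row3=(0, 2, 8, 13)
Step 2: pivot at (1,1) is -1.
  row2 ← row2 − (-3)·row1  ⇒  L[2][1]=-3, U row2=(0, 0, 1, 3)
  row3 ← row3 − (-2)·row1  ⇒  L[3][1]=-2, U row3=(0, 0, 2, 5)
Step 3: pivot at (2,2) is 1.
  row3 ← row3 − (2)·row2  ⇒  L[3][2]=2, U row3=(0, 0, 0, -1)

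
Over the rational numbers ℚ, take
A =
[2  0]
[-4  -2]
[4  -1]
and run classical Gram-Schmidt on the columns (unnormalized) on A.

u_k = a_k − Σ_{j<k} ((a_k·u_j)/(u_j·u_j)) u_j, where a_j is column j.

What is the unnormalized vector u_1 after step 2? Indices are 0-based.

u_1 = (-2/9, -14/9, -13/9)

Step 1: u_0 = a_0 = (2, -4, 4).
Step 2: u_1 = a_1 − (1/9)·u_0 = (-2/9, -14/9, -13/9).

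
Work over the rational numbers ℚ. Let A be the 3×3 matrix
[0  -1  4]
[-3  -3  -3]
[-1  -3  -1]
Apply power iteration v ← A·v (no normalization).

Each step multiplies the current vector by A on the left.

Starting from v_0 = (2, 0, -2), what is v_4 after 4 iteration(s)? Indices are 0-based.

v_0 = (2, 0, -2).
v_1 = A·v_0 = (-8, 0, 0).
v_2 = A·v_1 = (0, 24, 8).
v_3 = A·v_2 = (8, -96, -80).
v_4 = A·v_3 = (-224, 504, 360).

v_4 = (-224, 504, 360)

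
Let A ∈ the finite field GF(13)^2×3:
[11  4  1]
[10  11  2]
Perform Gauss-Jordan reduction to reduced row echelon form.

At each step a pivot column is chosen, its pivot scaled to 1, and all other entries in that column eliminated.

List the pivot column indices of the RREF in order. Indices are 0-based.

pivot columns: 0, 1

pivot(0,0)=11: scale R0 → (1, 11, 6)
  clear (1,0): R1 −= (10)R0 → (0, 5, 7)
pivot(1,1)=5: scale R1 → (0, 1, 4)
  clear (0,1): R0 −= (11)R1 → (1, 0, 1)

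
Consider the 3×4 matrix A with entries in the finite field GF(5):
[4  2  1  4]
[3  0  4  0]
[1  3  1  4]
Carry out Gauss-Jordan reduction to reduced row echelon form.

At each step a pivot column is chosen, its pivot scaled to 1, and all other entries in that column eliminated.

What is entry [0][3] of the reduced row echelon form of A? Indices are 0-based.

[1] R0 /= 4  ⇒  (1, 3, 4, 1)
     R1 -= 3·R0  ⇒  (0, 1, 2, 2)
     R2 -= 1·R0  ⇒  (0, 0, 2, 3)
[2] R1 /= 1  ⇒  (0, 1, 2, 2)
     R0 -= 3·R1  ⇒  (1, 0, 3, 0)
[3] R2 /= 2  ⇒  (0, 0, 1, 4)
     R0 -= 3·R2  ⇒  (1, 0, 0, 3)
     R1 -= 2·R2  ⇒  (0, 1, 0, 4)

M[0][3] = 3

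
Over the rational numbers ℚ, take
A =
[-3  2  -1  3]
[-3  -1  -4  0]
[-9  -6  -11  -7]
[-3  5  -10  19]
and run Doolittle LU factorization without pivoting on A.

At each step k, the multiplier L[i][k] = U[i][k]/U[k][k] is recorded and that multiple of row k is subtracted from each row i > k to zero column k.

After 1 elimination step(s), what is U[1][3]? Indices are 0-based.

[col 0] pivot -3
  R1 -= 1*R0 → (0, -3, -3, -3)  (L[1][0] := 1)
  R2 -= 3*R0 → (0, -12, -8, -16)  (L[2][0] := 3)
  R3 -= 1*R0 → (0, 3, -9, 16)  (L[3][0] := 1)

U[1][3] = -3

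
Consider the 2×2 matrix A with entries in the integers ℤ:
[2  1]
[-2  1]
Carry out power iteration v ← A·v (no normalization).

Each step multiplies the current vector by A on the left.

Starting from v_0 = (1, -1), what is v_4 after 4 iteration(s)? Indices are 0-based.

v_4 = (-17, 11)

v_0 = (1, -1).
v_1 = A·v_0 = (1, -3).
v_2 = A·v_1 = (-1, -5).
v_3 = A·v_2 = (-7, -3).
v_4 = A·v_3 = (-17, 11).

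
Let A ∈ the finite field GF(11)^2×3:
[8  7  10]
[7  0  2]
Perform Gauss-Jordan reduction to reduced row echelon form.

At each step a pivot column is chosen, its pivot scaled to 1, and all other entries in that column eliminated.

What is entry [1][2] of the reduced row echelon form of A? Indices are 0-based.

M[1][2] = 2

pivot(0,0)=8: scale R0 → (1, 5, 4)
  clear (1,0): R1 −= (7)R0 → (0, 9, 7)
pivot(1,1)=9: scale R1 → (0, 1, 2)
  clear (0,1): R0 −= (5)R1 → (1, 0, 5)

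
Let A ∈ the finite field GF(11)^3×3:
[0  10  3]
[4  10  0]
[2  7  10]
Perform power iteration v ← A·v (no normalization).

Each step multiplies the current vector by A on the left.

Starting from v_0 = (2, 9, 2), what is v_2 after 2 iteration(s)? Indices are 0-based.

v_2 = (9, 0, 10)

v_0 = (2, 9, 2).
v_1 = A·v_0 = (8, 10, 10).
v_2 = A·v_1 = (9, 0, 10).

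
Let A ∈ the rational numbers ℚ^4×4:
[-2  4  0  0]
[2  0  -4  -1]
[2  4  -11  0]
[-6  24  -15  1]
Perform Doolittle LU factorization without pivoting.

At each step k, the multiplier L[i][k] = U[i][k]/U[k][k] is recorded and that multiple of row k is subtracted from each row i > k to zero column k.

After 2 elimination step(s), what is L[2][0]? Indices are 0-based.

L[2][0] = -1

k=0: U[0][0]=-2
  eliminate (1,0): mult=-1, new row 1: (0, 4, -4, -1); set L[1][0]=-1
  eliminate (2,0): mult=-1, new row 2: (0, 8, -11, 0); set L[2][0]=-1
  eliminate (3,0): mult=3, new row 3: (0, 12, -15, 1); set L[3][0]=3
k=1: U[1][1]=4
  eliminate (2,1): mult=2, new row 2: (0, 0, -3, 2); set L[2][1]=2
  eliminate (3,1): mult=3, new row 3: (0, 0, -3, 4); set L[3][1]=3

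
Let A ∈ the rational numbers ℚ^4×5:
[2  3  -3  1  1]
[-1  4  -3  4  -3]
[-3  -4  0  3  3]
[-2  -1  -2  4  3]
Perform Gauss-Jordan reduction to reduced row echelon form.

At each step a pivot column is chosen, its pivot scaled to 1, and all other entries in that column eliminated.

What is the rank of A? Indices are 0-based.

rank = 4

pivot(0,0)=2: scale R0 → (1, 3/2, -3/2, 1/2, 1/2)
  clear (1,0): R1 −= (-1)R0 → (0, 11/2, -9/2, 9/2, -5/2)
  clear (2,0): R2 −= (-3)R0 → (0, 1/2, -9/2, 9/2, 9/2)
  clear (3,0): R3 −= (-2)R0 → (0, 2, -5, 5, 4)
pivot(1,1)=11/2: scale R1 → (0, 1, -9/11, 9/11, -5/11)
  clear (0,1): R0 −= (3/2)R1 → (1, 0, -3/11, -8/11, 13/11)
  clear (2,1): R2 −= (1/2)R1 → (0, 0, -45/11, 45/11, 52/11)
  clear (3,1): R3 −= (2)R1 → (0, 0, -37/11, 37/11, 54/11)
pivot(2,2)=-45/11: scale R2 → (0, 0, 1, -1, -52/45)
  clear (0,2): R0 −= (-3/11)R2 → (1, 0, 0, -1, 13/15)
  clear (1,2): R1 −= (-9/11)R2 → (0, 1, 0, 0, -7/5)
  clear (3,2): R3 −= (-37/11)R2 → (0, 0, 0, 0, 46/45)
col 3: no nonzero at/below row 3; advance.
pivot(3,4)=46/45: scale R3 → (0, 0, 0, 0, 1)
  clear (0,4): R0 −= (13/15)R3 → (1, 0, 0, -1, 0)
  clear (1,4): R1 −= (-7/5)R3 → (0, 1, 0, 0, 0)
  clear (2,4): R2 −= (-52/45)R3 → (0, 0, 1, -1, 0)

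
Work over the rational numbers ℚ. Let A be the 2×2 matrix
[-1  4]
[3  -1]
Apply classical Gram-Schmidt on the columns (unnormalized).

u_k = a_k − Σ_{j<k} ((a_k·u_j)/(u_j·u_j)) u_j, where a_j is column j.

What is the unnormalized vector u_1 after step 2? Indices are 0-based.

Step 1: u_0 = a_0 = (-1, 3).
Step 2: u_1 = a_1 − (-7/10)·u_0 = (33/10, 11/10).

u_1 = (33/10, 11/10)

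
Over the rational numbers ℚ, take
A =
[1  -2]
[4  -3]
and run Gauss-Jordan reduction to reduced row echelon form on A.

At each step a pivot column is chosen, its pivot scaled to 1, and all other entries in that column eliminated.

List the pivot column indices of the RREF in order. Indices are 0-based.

pivot(0,0)=1: scale R0 → (1, -2)
  clear (1,0): R1 −= (4)R0 → (0, 5)
pivot(1,1)=5: scale R1 → (0, 1)
  clear (0,1): R0 −= (-2)R1 → (1, 0)

pivot columns: 0, 1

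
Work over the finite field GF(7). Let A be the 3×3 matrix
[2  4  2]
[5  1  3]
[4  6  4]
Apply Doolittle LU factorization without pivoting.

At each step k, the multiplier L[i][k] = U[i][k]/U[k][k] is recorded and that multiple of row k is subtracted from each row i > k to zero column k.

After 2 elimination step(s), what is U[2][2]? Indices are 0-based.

U[2][2] = 2

k=0: U[0][0]=2
  eliminate (1,0): mult=6, new row 1: (0, 5, 5); set L[1][0]=6
  eliminate (2,0): mult=2, new row 2: (0, 5, 0); set L[2][0]=2
k=1: U[1][1]=5
  eliminate (2,1): mult=1, new row 2: (0, 0, 2); set L[2][1]=1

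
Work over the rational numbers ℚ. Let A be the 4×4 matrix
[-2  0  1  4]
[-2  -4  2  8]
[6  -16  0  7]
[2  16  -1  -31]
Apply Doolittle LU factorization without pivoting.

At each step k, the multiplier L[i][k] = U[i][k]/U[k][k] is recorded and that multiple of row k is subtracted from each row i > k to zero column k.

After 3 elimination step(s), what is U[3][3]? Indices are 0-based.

U[3][3] = 1

k=0: U[0][0]=-2
  eliminate (1,0): mult=1, new row 1: (0, -4, 1, 4); set L[1][0]=1
  eliminate (2,0): mult=-3, new row 2: (0, -16, 3, 19); set L[2][0]=-3
  eliminate (3,0): mult=-1, new row 3: (0, 16, 0, -27); set L[3][0]=-1
k=1: U[1][1]=-4
  eliminate (2,1): mult=4, new row 2: (0, 0, -1, 3); set L[2][1]=4
  eliminate (3,1): mult=-4, new row 3: (0, 0, 4, -11); set L[3][1]=-4
k=2: U[2][2]=-1
  eliminate (3,2): mult=-4, new row 3: (0, 0, 0, 1); set L[3][2]=-4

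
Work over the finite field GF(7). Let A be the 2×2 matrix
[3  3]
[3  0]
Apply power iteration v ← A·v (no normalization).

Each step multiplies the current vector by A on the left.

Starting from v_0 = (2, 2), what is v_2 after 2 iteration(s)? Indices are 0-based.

v_2 = (5, 1)

v_0 = (2, 2).
v_1 = A·v_0 = (5, 6).
v_2 = A·v_1 = (5, 1).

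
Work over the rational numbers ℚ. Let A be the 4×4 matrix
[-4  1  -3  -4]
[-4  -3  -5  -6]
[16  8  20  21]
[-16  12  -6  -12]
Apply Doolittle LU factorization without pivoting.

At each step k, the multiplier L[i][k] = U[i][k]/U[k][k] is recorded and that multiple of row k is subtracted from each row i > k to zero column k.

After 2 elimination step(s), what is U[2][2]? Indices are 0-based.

Step 1: pivot at (0,0) is -4.
  row1 ← row1 − (1)·row0  ⇒  L[1][0]=1, U row1=(0, -4, -2, -2)
  row2 ← row2 − (-4)·row0  ⇒  L[2][0]=-4, U row2=(0, 12, 8, 5)
  row3 ← row3 − (4)·row0  ⇒  L[3][0]=4, U row3=(0, 8, 6, 4)
Step 2: pivot at (1,1) is -4.
  row2 ← row2 − (-3)·row1  ⇒  L[2][1]=-3, U row2=(0, 0, 2, -1)
  row3 ← row3 − (-2)·row1  ⇒  L[3][1]=-2, U row3=(0, 0, 2, 0)

U[2][2] = 2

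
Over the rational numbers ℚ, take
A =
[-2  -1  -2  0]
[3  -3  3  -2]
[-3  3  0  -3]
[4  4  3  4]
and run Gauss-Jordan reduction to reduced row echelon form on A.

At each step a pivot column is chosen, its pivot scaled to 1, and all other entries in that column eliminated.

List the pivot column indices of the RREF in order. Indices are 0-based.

pivot columns: 0, 1, 2, 3

[1] R0 /= -2  ⇒  (1, 1/2, 1, 0)
     R1 -= 3·R0  ⇒  (0, -9/2, 0, -2)
     R2 -= -3·R0  ⇒  (0, 9/2, 3, -3)
     R3 -= 4·R0  ⇒  (0, 2, -1, 4)
[2] R1 /= -9/2  ⇒  (0, 1, 0, 4/9)
     R0 -= 1/2·R1  ⇒  (1, 0, 1, -2/9)
     R2 -= 9/2·R1  ⇒  (0, 0, 3, -5)
     R3 -= 2·R1  ⇒  (0, 0, -1, 28/9)
[3] R2 /= 3  ⇒  (0, 0, 1, -5/3)
     R0 -= 1·R2  ⇒  (1, 0, 0, 13/9)
     R3 -= -1·R2  ⇒  (0, 0, 0, 13/9)
[4] R3 /= 13/9  ⇒  (0, 0, 0, 1)
     R0 -= 13/9·R3  ⇒  (1, 0, 0, 0)
     R1 -= 4/9·R3  ⇒  (0, 1, 0, 0)
     R2 -= -5/3·R3  ⇒  (0, 0, 1, 0)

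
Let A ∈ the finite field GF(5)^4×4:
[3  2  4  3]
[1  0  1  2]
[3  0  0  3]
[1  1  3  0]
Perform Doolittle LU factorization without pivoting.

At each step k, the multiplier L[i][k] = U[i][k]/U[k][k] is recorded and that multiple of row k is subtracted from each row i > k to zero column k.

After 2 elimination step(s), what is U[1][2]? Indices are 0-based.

k=0: U[0][0]=3
  eliminate (1,0): mult=2, new row 1: (0, 1, 3, 1); set L[1][0]=2
  eliminate (2,0): mult=1, new row 2: (0, 3, 1, 0); set L[2][0]=1
  eliminate (3,0): mult=2, new row 3: (0, 2, 0, 4); set L[3][0]=2
k=1: U[1][1]=1
  eliminate (2,1): mult=3, new row 2: (0, 0, 2, 2); set L[2][1]=3
  eliminate (3,1): mult=2, new row 3: (0, 0, 4, 2); set L[3][1]=2

U[1][2] = 3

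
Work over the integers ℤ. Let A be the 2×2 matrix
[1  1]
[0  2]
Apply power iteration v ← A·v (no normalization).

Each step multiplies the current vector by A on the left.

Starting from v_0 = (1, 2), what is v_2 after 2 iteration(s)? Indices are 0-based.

v_2 = (7, 8)

v_0 = (1, 2).
v_1 = A·v_0 = (3, 4).
v_2 = A·v_1 = (7, 8).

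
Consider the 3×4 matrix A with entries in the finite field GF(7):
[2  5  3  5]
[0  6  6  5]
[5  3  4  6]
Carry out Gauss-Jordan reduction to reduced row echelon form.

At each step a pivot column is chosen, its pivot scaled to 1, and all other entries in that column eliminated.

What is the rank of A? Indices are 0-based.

rank = 3

pivot(0,0)=2: scale R0 → (1, 6, 5, 6)
  clear (2,0): R2 −= (5)R0 → (0, 1, 0, 4)
pivot(1,1)=6: scale R1 → (0, 1, 1, 2)
  clear (0,1): R0 −= (6)R1 → (1, 0, 6, 1)
  clear (2,1): R2 −= (1)R1 → (0, 0, 6, 2)
pivot(2,2)=6: scale R2 → (0, 0, 1, 5)
  clear (0,2): R0 −= (6)R2 → (1, 0, 0, 6)
  clear (1,2): R1 −= (1)R2 → (0, 1, 0, 4)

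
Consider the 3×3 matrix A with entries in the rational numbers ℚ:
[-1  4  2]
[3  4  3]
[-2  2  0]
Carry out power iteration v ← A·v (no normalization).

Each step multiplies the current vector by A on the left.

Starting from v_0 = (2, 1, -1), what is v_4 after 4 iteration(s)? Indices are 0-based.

v_4 = (708, 1072, 220)

v_0 = (2, 1, -1).
v_1 = A·v_0 = (0, 7, -2).
v_2 = A·v_1 = (24, 22, 14).
v_3 = A·v_2 = (92, 202, -4).
v_4 = A·v_3 = (708, 1072, 220).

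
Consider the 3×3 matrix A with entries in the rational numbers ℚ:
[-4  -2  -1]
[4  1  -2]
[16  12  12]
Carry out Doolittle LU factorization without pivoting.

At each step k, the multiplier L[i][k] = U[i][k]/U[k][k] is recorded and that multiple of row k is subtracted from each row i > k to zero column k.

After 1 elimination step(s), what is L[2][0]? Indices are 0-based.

L[2][0] = -4

[col 0] pivot -4
  R1 -= -1*R0 → (0, -1, -3)  (L[1][0] := -1)
  R2 -= -4*R0 → (0, 4, 8)  (L[2][0] := -4)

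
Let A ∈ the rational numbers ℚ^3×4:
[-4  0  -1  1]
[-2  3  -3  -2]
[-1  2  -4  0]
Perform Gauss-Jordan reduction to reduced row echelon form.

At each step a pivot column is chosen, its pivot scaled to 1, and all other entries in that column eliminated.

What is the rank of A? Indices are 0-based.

step 1: normalize row 0 (÷-4) = (1, 0, 1/4, -1/4)
  row 1: subtract -2×row0 = (0, 3, -5/2, -5/2)
  row 2: subtract -1×row0 = (0, 2, -15/4, -1/4)
step 2: normalize row 1 (÷3) = (0, 1, -5/6, -5/6)
  row 2: subtract 2×row1 = (0, 0, -25/12, 17/12)
step 3: normalize row 2 (÷-25/12) = (0, 0, 1, -17/25)
  row 0: subtract 1/4×row2 = (1, 0, 0, -2/25)
  row 1: subtract -5/6×row2 = (0, 1, 0, -7/5)

rank = 3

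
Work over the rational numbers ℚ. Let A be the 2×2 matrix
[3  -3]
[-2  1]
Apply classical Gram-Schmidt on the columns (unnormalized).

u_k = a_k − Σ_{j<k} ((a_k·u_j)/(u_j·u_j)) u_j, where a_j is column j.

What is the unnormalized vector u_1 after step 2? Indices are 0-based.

u_1 = (-6/13, -9/13)

Step 1: u_0 = a_0 = (3, -2).
Step 2: u_1 = a_1 − (-11/13)·u_0 = (-6/13, -9/13).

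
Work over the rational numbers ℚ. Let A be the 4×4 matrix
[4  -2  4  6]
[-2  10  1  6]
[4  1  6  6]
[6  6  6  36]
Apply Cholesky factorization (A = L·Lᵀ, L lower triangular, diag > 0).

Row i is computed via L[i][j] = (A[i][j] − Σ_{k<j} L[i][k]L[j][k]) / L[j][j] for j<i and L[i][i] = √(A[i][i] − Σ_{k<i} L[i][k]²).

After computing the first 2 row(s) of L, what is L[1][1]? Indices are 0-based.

L[1][1] = 3

Step 1: L[0][0] = √(4) = 2.
  L[1][0] = (-2) / L[0][0] = -1.
Step 2: L[1][1] = √(9) = 3.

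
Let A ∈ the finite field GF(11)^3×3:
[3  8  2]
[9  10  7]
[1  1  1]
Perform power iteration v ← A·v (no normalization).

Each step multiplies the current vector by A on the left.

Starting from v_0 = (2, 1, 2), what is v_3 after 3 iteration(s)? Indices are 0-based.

v_0 = (2, 1, 2).
v_1 = A·v_0 = (7, 9, 5).
v_2 = A·v_1 = (4, 1, 10).
v_3 = A·v_2 = (7, 6, 4).

v_3 = (7, 6, 4)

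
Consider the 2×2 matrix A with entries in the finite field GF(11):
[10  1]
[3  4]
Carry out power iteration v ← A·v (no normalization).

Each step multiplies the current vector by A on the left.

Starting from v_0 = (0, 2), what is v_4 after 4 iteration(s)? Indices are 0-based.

v_0 = (0, 2).
v_1 = A·v_0 = (2, 8).
v_2 = A·v_1 = (6, 5).
v_3 = A·v_2 = (10, 5).
v_4 = A·v_3 = (6, 6).

v_4 = (6, 6)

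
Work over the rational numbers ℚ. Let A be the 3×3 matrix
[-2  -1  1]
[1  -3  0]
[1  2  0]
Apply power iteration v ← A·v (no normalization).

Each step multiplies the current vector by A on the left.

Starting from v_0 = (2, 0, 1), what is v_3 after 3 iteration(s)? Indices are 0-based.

v_0 = (2, 0, 1).
v_1 = A·v_0 = (-3, 2, 2).
v_2 = A·v_1 = (6, -9, 1).
v_3 = A·v_2 = (-2, 33, -12).

v_3 = (-2, 33, -12)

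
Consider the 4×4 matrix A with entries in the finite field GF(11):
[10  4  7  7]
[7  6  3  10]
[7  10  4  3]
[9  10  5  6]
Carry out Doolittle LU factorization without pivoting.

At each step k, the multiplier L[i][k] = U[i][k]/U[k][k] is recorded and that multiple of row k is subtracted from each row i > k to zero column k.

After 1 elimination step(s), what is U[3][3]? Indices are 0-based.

U[3][3] = 3

Step 1: pivot at (0,0) is 10.
  row1 ← row1 − (4)·row0  ⇒  L[1][0]=4, U row1=(0, 1, 8, 4)
  row2 ← row2 − (4)·row0  ⇒  L[2][0]=4, U row2=(0, 5, 9, 8)
  row3 ← row3 − (2)·row0  ⇒  L[3][0]=2, U row3=(0, 2, 2, 3)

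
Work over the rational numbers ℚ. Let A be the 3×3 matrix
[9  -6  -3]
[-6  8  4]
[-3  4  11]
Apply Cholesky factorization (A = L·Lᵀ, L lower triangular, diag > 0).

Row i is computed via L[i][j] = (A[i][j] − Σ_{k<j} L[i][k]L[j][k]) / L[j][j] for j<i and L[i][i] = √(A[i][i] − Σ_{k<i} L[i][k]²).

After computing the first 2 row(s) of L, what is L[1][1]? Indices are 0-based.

L[1][1] = 2

Step 1: L[0][0] = √(9) = 3.
  L[1][0] = (-6) / L[0][0] = -2.
Step 2: L[1][1] = √(4) = 2.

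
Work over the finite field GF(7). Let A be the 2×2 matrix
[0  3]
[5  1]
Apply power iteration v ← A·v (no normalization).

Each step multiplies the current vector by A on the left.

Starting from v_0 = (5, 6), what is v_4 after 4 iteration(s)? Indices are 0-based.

v_0 = (5, 6).
v_1 = A·v_0 = (4, 3).
v_2 = A·v_1 = (2, 2).
v_3 = A·v_2 = (6, 5).
v_4 = A·v_3 = (1, 0).

v_4 = (1, 0)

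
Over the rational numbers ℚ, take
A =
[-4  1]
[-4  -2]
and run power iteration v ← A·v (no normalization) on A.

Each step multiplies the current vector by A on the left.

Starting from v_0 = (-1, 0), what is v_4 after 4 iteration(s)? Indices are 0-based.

v_0 = (-1, 0).
v_1 = A·v_0 = (4, 4).
v_2 = A·v_1 = (-12, -24).
v_3 = A·v_2 = (24, 96).
v_4 = A·v_3 = (0, -288).

v_4 = (0, -288)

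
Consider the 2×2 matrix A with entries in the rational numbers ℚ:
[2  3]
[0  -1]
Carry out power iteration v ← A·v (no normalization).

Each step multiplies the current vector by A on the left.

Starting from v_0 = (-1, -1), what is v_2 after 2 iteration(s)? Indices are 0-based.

v_2 = (-7, -1)

v_0 = (-1, -1).
v_1 = A·v_0 = (-5, 1).
v_2 = A·v_1 = (-7, -1).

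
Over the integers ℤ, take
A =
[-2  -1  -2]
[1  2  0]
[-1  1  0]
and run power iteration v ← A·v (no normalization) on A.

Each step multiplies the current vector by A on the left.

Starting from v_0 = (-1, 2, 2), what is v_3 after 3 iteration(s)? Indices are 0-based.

v_0 = (-1, 2, 2).
v_1 = A·v_0 = (-4, 3, 3).
v_2 = A·v_1 = (-1, 2, 7).
v_3 = A·v_2 = (-14, 3, 3).

v_3 = (-14, 3, 3)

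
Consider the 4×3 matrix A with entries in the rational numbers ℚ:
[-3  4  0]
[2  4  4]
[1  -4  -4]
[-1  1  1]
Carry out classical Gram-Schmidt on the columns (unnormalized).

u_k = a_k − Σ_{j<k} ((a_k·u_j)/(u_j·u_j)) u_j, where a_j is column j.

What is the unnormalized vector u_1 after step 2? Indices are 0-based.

u_1 = (11/5, 26/5, -17/5, 2/5)

Step 1: u_0 = a_0 = (-3, 2, 1, -1).
Step 2: u_1 = a_1 − (-3/5)·u_0 = (11/5, 26/5, -17/5, 2/5).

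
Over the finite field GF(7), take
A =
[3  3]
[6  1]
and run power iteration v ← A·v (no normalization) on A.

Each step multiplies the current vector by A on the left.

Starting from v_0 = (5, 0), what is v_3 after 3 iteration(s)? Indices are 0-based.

v_0 = (5, 0).
v_1 = A·v_0 = (1, 2).
v_2 = A·v_1 = (2, 1).
v_3 = A·v_2 = (2, 6).

v_3 = (2, 6)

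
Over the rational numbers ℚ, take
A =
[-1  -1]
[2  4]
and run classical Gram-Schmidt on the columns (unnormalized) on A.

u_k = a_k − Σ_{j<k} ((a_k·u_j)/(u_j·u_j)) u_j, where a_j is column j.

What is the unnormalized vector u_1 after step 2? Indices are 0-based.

Step 1: u_0 = a_0 = (-1, 2).
Step 2: u_1 = a_1 − (9/5)·u_0 = (4/5, 2/5).

u_1 = (4/5, 2/5)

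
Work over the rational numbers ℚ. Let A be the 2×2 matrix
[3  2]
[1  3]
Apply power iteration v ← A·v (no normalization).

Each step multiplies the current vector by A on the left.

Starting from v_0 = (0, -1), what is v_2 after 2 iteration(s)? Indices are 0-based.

v_2 = (-12, -11)

v_0 = (0, -1).
v_1 = A·v_0 = (-2, -3).
v_2 = A·v_1 = (-12, -11).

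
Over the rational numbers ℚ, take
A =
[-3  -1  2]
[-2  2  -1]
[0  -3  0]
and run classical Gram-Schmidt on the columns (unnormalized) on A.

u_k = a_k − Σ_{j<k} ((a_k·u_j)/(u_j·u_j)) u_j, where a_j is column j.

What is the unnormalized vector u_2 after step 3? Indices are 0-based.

Step 1: u_0 = a_0 = (-3, -2, 0).
Step 2: u_1 = a_1 − (-1/13)·u_0 = (-16/13, 24/13, -3).
Step 3: u_2 = a_2 − (-4/13)·u_0 − (-56/181)·u_1 = (126/181, -189/181, -168/181).

u_2 = (126/181, -189/181, -168/181)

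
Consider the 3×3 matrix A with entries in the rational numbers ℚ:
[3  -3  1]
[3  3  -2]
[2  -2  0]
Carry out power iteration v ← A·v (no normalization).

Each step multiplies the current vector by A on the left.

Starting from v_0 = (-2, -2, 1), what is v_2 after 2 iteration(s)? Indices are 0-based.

v_0 = (-2, -2, 1).
v_1 = A·v_0 = (1, -14, 0).
v_2 = A·v_1 = (45, -39, 30).

v_2 = (45, -39, 30)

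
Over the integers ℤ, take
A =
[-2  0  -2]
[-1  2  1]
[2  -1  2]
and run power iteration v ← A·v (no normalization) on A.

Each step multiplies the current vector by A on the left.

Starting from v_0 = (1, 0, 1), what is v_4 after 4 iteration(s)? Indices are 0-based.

v_4 = (16, 24, -32)

v_0 = (1, 0, 1).
v_1 = A·v_0 = (-4, 0, 4).
v_2 = A·v_1 = (0, 8, 0).
v_3 = A·v_2 = (0, 16, -8).
v_4 = A·v_3 = (16, 24, -32).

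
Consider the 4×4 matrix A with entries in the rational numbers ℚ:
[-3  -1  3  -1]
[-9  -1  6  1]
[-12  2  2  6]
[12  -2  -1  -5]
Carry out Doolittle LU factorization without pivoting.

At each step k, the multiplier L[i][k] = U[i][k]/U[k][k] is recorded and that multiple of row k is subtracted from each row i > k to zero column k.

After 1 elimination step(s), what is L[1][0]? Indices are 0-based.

[col 0] pivot -3
  R1 -= 3*R0 → (0, 2, -3, 4)  (L[1][0] := 3)
  R2 -= 4*R0 → (0, 6, -10, 10)  (L[2][0] := 4)
  R3 -= -4*R0 → (0, -6, 11, -9)  (L[3][0] := -4)

L[1][0] = 3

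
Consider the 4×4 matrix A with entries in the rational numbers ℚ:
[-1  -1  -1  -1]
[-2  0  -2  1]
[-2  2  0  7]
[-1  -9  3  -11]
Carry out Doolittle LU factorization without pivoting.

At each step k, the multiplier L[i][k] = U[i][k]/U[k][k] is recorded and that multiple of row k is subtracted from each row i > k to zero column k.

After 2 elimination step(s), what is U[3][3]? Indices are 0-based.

k=0: U[0][0]=-1
  eliminate (1,0): mult=2, new row 1: (0, 2, 0, 3); set L[1][0]=2
  eliminate (2,0): mult=2, new row 2: (0, 4, 2, 9); set L[2][0]=2
  eliminate (3,0): mult=1, new row 3: (0, -8, 4, -10); set L[3][0]=1
k=1: U[1][1]=2
  eliminate (2,1): mult=2, new row 2: (0, 0, 2, 3); set L[2][1]=2
  eliminate (3,1): mult=-4, new row 3: (0, 0, 4, 2); set L[3][1]=-4

U[3][3] = 2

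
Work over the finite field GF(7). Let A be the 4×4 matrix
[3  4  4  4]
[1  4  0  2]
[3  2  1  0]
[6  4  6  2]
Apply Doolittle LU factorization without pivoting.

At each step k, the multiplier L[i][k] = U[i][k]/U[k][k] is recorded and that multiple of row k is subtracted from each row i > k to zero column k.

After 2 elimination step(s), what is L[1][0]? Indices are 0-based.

L[1][0] = 5

k=0: U[0][0]=3
  eliminate (1,0): mult=5, new row 1: (0, 5, 1, 3); set L[1][0]=5
  eliminate (2,0): mult=1, new row 2: (0, 5, 4, 3); set L[2][0]=1
  eliminate (3,0): mult=2, new row 3: (0, 3, 5, 1); set L[3][0]=2
k=1: U[1][1]=5
  eliminate (2,1): mult=1, new row 2: (0, 0, 3, 0); set L[2][1]=1
  eliminate (3,1): mult=2, new row 3: (0, 0, 3, 2); set L[3][1]=2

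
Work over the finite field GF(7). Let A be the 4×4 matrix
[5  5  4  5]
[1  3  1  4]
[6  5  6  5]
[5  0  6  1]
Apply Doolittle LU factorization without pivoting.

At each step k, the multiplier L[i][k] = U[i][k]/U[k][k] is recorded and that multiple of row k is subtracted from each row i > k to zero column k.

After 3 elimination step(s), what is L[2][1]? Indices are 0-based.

[col 0] pivot 5
  R1 -= 3*R0 → (0, 2, 3, 3)  (L[1][0] := 3)
  R2 -= 4*R0 → (0, 6, 4, 6)  (L[2][0] := 4)
  R3 -= 1*R0 → (0, 2, 2, 3)  (L[3][0] := 1)
[col 1] pivot 2
  R2 -= 3*R1 → (0, 0, 2, 4)  (L[2][1] := 3)
  R3 -= 1*R1 → (0, 0, 6, 0)  (L[3][1] := 1)
[col 2] pivot 2
  R3 -= 3*R2 → (0, 0, 0, 2)  (L[3][2] := 3)

L[2][1] = 3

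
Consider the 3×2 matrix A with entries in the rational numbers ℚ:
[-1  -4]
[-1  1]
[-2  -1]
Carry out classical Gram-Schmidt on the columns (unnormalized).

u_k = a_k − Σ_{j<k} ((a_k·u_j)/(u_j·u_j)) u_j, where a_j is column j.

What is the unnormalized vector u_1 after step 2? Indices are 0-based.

u_1 = (-19/6, 11/6, 2/3)

Step 1: u_0 = a_0 = (-1, -1, -2).
Step 2: u_1 = a_1 − (5/6)·u_0 = (-19/6, 11/6, 2/3).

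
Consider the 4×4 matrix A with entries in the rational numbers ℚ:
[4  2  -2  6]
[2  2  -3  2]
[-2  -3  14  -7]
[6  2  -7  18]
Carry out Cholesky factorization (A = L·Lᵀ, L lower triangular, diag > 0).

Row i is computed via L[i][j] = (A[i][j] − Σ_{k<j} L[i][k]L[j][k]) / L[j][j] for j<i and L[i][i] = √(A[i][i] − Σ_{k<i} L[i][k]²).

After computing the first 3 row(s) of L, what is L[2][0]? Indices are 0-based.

L[2][0] = -1

Step 1: L[0][0] = √(4) = 2.
  L[1][0] = (2) / L[0][0] = 1.
Step 2: L[1][1] = √(1) = 1.
  L[2][0] = (-2) / L[0][0] = -1.
  L[2][1] = (-2) / L[1][1] = -2.
Step 3: L[2][2] = √(9) = 3.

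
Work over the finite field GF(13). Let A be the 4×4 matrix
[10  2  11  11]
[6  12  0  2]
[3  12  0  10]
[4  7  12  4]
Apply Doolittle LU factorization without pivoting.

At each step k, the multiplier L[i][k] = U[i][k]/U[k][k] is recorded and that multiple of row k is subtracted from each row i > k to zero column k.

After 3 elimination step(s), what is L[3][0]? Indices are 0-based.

L[3][0] = 3

k=0: U[0][0]=10
  eliminate (1,0): mult=11, new row 1: (0, 3, 9, 11); set L[1][0]=11
  eliminate (2,0): mult=12, new row 2: (0, 1, 11, 8); set L[2][0]=12
  eliminate (3,0): mult=3, new row 3: (0, 1, 5, 10); set L[3][0]=3
k=1: U[1][1]=3
  eliminate (2,1): mult=9, new row 2: (0, 0, 8, 0); set L[2][1]=9
  eliminate (3,1): mult=9, new row 3: (0, 0, 2, 2); set L[3][1]=9
k=2: U[2][2]=8
  eliminate (3,2): mult=10, new row 3: (0, 0, 0, 2); set L[3][2]=10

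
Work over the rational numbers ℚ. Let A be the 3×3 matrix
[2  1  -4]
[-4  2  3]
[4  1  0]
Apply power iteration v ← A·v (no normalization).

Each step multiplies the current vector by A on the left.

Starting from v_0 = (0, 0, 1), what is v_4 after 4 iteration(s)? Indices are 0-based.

v_4 = (145, -200, 281)

v_0 = (0, 0, 1).
v_1 = A·v_0 = (-4, 3, 0).
v_2 = A·v_1 = (-5, 22, -13).
v_3 = A·v_2 = (64, 25, 2).
v_4 = A·v_3 = (145, -200, 281).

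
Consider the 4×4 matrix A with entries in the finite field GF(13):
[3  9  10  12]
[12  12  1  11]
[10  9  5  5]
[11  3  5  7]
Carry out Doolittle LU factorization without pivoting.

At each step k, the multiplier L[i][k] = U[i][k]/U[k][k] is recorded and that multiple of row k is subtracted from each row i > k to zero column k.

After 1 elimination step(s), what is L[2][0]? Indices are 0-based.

[col 0] pivot 3
  R1 -= 4*R0 → (0, 2, 0, 2)  (L[1][0] := 4)
  R2 -= 12*R0 → (0, 5, 2, 4)  (L[2][0] := 12)
  R3 -= 8*R0 → (0, 9, 3, 2)  (L[3][0] := 8)

L[2][0] = 12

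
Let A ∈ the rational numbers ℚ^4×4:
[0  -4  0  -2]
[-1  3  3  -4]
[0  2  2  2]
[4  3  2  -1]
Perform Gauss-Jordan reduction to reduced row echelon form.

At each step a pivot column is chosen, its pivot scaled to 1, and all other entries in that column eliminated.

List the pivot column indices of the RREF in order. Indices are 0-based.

pivot columns: 0, 1, 2, 3

[1] R0 <-> R1
[1] R0 /= -1  ⇒  (1, -3, -3, 4)
     R3 -= 4·R0  ⇒  (0, 15, 14, -17)
[2] R1 /= -4  ⇒  (0, 1, 0, 1/2)
     R0 -= -3·R1  ⇒  (1, 0, -3, 11/2)
     R2 -= 2·R1  ⇒  (0, 0, 2, 1)
     R3 -= 15·R1  ⇒  (0, 0, 14, -49/2)
[3] R2 /= 2  ⇒  (0, 0, 1, 1/2)
     R0 -= -3·R2  ⇒  (1, 0, 0, 7)
     R3 -= 14·R2  ⇒  (0, 0, 0, -63/2)
[4] R3 /= -63/2  ⇒  (0, 0, 0, 1)
     R0 -= 7·R3  ⇒  (1, 0, 0, 0)
     R1 -= 1/2·R3  ⇒  (0, 1, 0, 0)
     R2 -= 1/2·R3  ⇒  (0, 0, 1, 0)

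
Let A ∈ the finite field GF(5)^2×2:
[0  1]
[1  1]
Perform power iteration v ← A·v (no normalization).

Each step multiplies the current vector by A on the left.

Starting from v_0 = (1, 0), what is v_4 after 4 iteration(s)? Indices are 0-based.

v_0 = (1, 0).
v_1 = A·v_0 = (0, 1).
v_2 = A·v_1 = (1, 1).
v_3 = A·v_2 = (1, 2).
v_4 = A·v_3 = (2, 3).

v_4 = (2, 3)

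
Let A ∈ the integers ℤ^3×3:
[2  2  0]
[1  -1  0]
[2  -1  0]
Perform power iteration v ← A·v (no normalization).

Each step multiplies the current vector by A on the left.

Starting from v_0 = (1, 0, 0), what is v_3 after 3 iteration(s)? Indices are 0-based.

v_3 = (14, 5, 11)

v_0 = (1, 0, 0).
v_1 = A·v_0 = (2, 1, 2).
v_2 = A·v_1 = (6, 1, 3).
v_3 = A·v_2 = (14, 5, 11).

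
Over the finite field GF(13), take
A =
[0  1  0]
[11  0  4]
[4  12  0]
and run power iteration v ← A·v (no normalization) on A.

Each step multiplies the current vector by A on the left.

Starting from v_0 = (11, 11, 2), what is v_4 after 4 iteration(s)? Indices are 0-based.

v_4 = (0, 0, 11)

v_0 = (11, 11, 2).
v_1 = A·v_0 = (11, 12, 7).
v_2 = A·v_1 = (12, 6, 6).
v_3 = A·v_2 = (6, 0, 3).
v_4 = A·v_3 = (0, 0, 11).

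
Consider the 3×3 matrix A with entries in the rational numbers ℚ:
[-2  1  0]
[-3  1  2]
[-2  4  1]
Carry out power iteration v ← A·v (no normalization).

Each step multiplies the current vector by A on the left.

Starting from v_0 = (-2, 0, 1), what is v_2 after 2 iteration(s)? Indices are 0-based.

v_2 = (0, 6, 29)

v_0 = (-2, 0, 1).
v_1 = A·v_0 = (4, 8, 5).
v_2 = A·v_1 = (0, 6, 29).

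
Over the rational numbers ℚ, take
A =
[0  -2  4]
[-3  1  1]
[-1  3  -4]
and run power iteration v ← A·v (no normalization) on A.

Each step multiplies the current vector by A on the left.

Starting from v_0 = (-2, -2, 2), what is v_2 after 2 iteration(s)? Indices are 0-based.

v_0 = (-2, -2, 2).
v_1 = A·v_0 = (12, 6, -12).
v_2 = A·v_1 = (-60, -42, 54).

v_2 = (-60, -42, 54)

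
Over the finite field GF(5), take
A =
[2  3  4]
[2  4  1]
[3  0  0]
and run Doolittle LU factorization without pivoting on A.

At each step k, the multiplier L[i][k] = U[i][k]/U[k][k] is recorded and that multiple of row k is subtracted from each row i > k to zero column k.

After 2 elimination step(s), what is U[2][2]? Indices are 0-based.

U[2][2] = 3

Step 1: pivot at (0,0) is 2.
  row1 ← row1 − (1)·row0  ⇒  L[1][0]=1, U row1=(0, 1, 2)
  row2 ← row2 − (4)·row0  ⇒  L[2][0]=4, U row2=(0, 3, 4)
Step 2: pivot at (1,1) is 1.
  row2 ← row2 − (3)·row1  ⇒  L[2][1]=3, U row2=(0, 0, 3)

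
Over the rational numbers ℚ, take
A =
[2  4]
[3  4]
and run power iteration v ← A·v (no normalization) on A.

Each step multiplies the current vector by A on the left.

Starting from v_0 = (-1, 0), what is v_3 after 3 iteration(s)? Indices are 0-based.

v_0 = (-1, 0).
v_1 = A·v_0 = (-2, -3).
v_2 = A·v_1 = (-16, -18).
v_3 = A·v_2 = (-104, -120).

v_3 = (-104, -120)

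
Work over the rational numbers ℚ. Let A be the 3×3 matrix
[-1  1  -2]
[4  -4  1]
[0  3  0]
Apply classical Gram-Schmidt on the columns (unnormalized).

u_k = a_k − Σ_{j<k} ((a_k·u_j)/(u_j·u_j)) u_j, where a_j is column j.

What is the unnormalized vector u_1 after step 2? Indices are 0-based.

u_1 = (0, 0, 3)

Step 1: u_0 = a_0 = (-1, 4, 0).
Step 2: u_1 = a_1 − (-1)·u_0 = (0, 0, 3).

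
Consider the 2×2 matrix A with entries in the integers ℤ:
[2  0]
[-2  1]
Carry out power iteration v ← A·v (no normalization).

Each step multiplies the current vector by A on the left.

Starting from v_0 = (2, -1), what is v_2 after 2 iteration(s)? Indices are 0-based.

v_2 = (8, -13)

v_0 = (2, -1).
v_1 = A·v_0 = (4, -5).
v_2 = A·v_1 = (8, -13).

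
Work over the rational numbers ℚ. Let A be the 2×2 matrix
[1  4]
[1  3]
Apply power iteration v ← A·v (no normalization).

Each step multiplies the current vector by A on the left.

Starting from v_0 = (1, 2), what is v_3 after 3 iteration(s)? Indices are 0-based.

v_0 = (1, 2).
v_1 = A·v_0 = (9, 7).
v_2 = A·v_1 = (37, 30).
v_3 = A·v_2 = (157, 127).

v_3 = (157, 127)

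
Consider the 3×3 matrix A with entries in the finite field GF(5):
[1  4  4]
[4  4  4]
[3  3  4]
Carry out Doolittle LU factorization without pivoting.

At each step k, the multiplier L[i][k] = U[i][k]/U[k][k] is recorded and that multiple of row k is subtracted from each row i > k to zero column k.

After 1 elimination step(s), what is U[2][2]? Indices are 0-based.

U[2][2] = 2

k=0: U[0][0]=1
  eliminate (1,0): mult=4, new row 1: (0, 3, 3); set L[1][0]=4
  eliminate (2,0): mult=3, new row 2: (0, 1, 2); set L[2][0]=3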